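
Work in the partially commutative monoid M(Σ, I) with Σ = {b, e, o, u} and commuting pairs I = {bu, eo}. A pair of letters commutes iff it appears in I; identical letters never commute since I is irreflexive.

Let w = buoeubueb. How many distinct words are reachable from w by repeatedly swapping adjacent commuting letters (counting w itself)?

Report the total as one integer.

12

#0=b has no predecessor
#1=u has no predecessor
#2=o depends on [0:b, 1:u]
#3=e depends on [0:b, 1:u]
#4=u depends on [2:o, 3:e]
#5=b depends on [2:o, 3:e]
#6=u depends on [4:u]
#7=e depends on [5:b, 6:u]
#8=b depends on [7:e]
sources: [0:b, 1:u]
N(rest) = Σ N(rest − s) over sources s of rest; N(one piece) = 1:
  size 1 → [8]=1
  size 2 → [7,8]=1
  size 3 → [5,7,8]=1  [6,7,8]=1
  size 4 → [4,6,7,8]=1  [5,6,7,8]=2
  size 5 → [4,5,6,7,8]=3
  size 6 → [2,4,5,6,7,8]=3  [3,4,5,6,7,8]=3
  size 7 → [2,3,4,5,6,7,8]=6
  first=0(b) contributes 6
  first=1(u) contributes 6
|[w]| = 12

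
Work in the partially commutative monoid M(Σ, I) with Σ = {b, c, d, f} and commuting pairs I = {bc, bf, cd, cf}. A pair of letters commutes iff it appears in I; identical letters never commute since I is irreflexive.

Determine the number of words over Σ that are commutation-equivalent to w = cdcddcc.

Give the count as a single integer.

#0=c has no predecessor
#1=d has no predecessor
#2=c depends on [0:c]
#3=d depends on [1:d]
#4=d depends on [3:d]
#5=c depends on [2:c]
#6=c depends on [5:c]
sources: [0:c, 1:d]
N(rest) = Σ N(rest − s) over sources s of rest; N(one piece) = 1:
  size 1 → [4]=1  [6]=1
  size 2 → [3,4]=1  [4,6]=2  [5,6]=1
  size 3 → [1,3,4]=1  [2,5,6]=1  [3,4,6]=3  [4,5,6]=3
  size 4 → [0,2,5,6]=1  [1,3,4,6]=4  [2,4,5,6]=4  [3,4,5,6]=6
  size 5 → [0,2,4,5,6]=5  [1,3,4,5,6]=10  [2,3,4,5,6]=10
  first=0(c) contributes 20
  first=1(d) contributes 15
|[w]| = 35

35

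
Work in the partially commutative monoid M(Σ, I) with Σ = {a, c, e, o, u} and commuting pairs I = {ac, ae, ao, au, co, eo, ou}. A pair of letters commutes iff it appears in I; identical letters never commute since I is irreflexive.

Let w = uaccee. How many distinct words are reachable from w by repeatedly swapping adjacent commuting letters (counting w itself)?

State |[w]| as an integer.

6

0(u) covers ∅
1(a) covers ∅
2(c) covers 0:u
3(c) covers 2:c
4(e) covers 3:c
5(e) covers 4:e
floor of heap: 0:u, 1:a
completions by unplaced set U, small U first (add the entries for U minus each lowest piece of U):
  |U|=1: {1}:1  {5}:1
  |U|=2: {1,5}:2  {4,5}:1
  |U|=3: {1,4,5}:3  {3,4,5}:1
  |U|=4: {1,3,4,5}:4  {2,3,4,5}:1
  start at 0(u): 5
  start at 1(a): 1
sum over floor = 6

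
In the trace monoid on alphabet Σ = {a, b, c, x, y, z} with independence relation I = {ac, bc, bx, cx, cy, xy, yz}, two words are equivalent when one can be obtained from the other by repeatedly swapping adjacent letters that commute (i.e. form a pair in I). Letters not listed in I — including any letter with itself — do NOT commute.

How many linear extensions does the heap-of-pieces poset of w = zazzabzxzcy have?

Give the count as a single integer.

5

0(z) covers ∅
1(a) covers 0:z
2(z) covers 1:a
3(z) covers 2:z
4(a) covers 3:z
5(b) covers 4:a
6(z) covers 5:b
7(x) covers 6:z
8(z) covers 7:x
9(c) covers 8:z
10(y) covers 5:b
floor of heap: 0:z
completions by unplaced set U, small U first (add the entries for U minus each lowest piece of U):
  |U|=1: {9}:1  {10}:1
  |U|=2: {8,9}:1  {9,10}:2
  |U|=3: {7,8,9}:1  {8,9,10}:3
  |U|=4: {6,7,8,9}:1  {7,8,9,10}:4
  |U|=5: {6,7,8,9,10}:5
  |U|=6: {5,6,7,8,9,10}:5
  |U|=7: {4,5,6,7,8,9,10}:5
  |U|=8: {3,4,5,6,7,8,9,10}:5
  |U|=9: {2,3,4,5,6,7,8,9,10}:5
  start at 0(z): 5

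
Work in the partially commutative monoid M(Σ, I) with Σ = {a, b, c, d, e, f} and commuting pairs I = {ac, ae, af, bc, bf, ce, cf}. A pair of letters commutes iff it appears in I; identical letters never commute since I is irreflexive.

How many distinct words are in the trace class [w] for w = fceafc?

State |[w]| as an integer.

piece 0:f — minimal
piece 1:c — minimal
piece 2:e rests on {0:f}
piece 3:a — minimal
piece 4:f rests on {2:e}
piece 5:c rests on {1:c}
minimal pieces: {0:f, 1:c, 3:a}
ways to finish when only these pieces remain (= sum over removing one remaining piece with nothing left below it):
  1 left: {3}→1  {4}→1  {5}→1
  2 left: {1,5}→1  {2,4}→1  {3,4}→2  {3,5}→2  {4,5}→2
  3 left: {0,2,4}→1  {1,3,5}→3  {1,4,5}→3  {2,3,4}→3  {2,4,5}→3  {3,4,5}→6
  4 left: {0,2,3,4}→4  {0,2,4,5}→4  {1,2,4,5}→6  {1,3,4,5}→12  {2,3,4,5}→12
  placing 0:f first → 30 extensions
  placing 1:c first → 20 extensions
  placing 3:a first → 10 extensions
total linear extensions = 60

60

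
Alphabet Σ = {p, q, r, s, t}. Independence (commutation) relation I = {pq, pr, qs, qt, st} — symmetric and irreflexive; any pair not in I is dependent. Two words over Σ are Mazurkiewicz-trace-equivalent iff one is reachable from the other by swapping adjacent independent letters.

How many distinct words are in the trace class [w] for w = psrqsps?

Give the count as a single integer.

4

piece 0:p — minimal
piece 1:s rests on {0:p}
piece 2:r rests on {1:s}
piece 3:q rests on {2:r}
piece 4:s rests on {2:r}
piece 5:p rests on {4:s}
piece 6:s rests on {5:p}
minimal pieces: {0:p}
ways to finish when only these pieces remain (= sum over removing one remaining piece with nothing left below it):
  1 left: {3}→1  {6}→1
  2 left: {3,6}→2  {5,6}→1
  3 left: {3,5,6}→3  {4,5,6}→1
  4 left: {3,4,5,6}→4
  5 left: {2,3,4,5,6}→4
  placing 0:p first → 4 extensions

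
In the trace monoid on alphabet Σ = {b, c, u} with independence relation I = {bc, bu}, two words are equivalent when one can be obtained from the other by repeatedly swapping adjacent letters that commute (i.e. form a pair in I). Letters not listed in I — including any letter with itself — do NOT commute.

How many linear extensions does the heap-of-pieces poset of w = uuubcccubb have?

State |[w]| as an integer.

120

piece 0:u — minimal
piece 1:u rests on {0:u}
piece 2:u rests on {1:u}
piece 3:b — minimal
piece 4:c rests on {2:u}
piece 5:c rests on {4:c}
piece 6:c rests on {5:c}
piece 7:u rests on {6:c}
piece 8:b rests on {3:b}
piece 9:b rests on {8:b}
minimal pieces: {0:u, 3:b}
ways to finish when only these pieces remain (= sum over removing one remaining piece with nothing left below it):
  1 left: {7}→1  {9}→1
  2 left: {6,7}→1  {7,9}→2  {8,9}→1
  3 left: {3,8,9}→1  {5,6,7}→1  {6,7,9}→3  {7,8,9}→3
  4 left: {3,7,8,9}→4  {4,5,6,7}→1  {5,6,7,9}→4  {6,7,8,9}→6
  5 left: {2,4,5,6,7}→1  {3,6,7,8,9}→10  {4,5,6,7,9}→5  {5,6,7,8,9}→10
  6 left: {1,2,4,5,6,7}→1  {2,4,5,6,7,9}→6  {3,5,6,7,8,9}→20  {4,5,6,7,8,9}→15
  7 left: {0,1,2,4,5,6,7}→1  {1,2,4,5,6,7,9}→7  {2,4,5,6,7,8,9}→21  {3,4,5,6,7,8,9}→35
  8 left: {0,1,2,4,5,6,7,9}→8  {1,2,4,5,6,7,8,9}→28  {2,3,4,5,6,7,8,9}→56
  placing 0:u first → 84 extensions
  placing 3:b first → 36 extensions
total linear extensions = 120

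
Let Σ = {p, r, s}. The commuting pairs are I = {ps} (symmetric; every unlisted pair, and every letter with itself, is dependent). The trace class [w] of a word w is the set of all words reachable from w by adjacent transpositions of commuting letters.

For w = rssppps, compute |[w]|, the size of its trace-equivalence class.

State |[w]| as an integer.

20

0(r) covers ∅
1(s) covers 0:r
2(s) covers 1:s
3(p) covers 0:r
4(p) covers 3:p
5(p) covers 4:p
6(s) covers 2:s
floor of heap: 0:r
completions by unplaced set U, small U first (add the entries for U minus each lowest piece of U):
  |U|=1: {5}:1  {6}:1
  |U|=2: {2,6}:1  {4,5}:1  {5,6}:2
  |U|=3: {1,2,6}:1  {2,5,6}:3  {3,4,5}:1  {4,5,6}:3
  |U|=4: {1,2,5,6}:4  {2,4,5,6}:6  {3,4,5,6}:4
  |U|=5: {1,2,4,5,6}:10  {2,3,4,5,6}:10
  start at 0(r): 20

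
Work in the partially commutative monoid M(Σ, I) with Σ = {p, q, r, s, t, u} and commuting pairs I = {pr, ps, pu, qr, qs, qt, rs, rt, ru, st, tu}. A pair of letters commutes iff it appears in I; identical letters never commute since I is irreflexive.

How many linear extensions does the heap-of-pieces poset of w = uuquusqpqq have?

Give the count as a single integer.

5

drop 0:u onto floor
drop 1:u onto {0:u}
drop 2:q onto {1:u}
drop 3:u onto {2:q}
drop 4:u onto {3:u}
drop 5:s onto {4:u}
drop 6:q onto {4:u}
drop 7:p onto {6:q}
drop 8:q onto {7:p}
drop 9:q onto {8:q}
ground layer = {0:u}
drop-orders for the pieces not yet dropped (sum over which currently-grounded one goes next):
  1 to go: {5} 1  {9} 1
  2 to go: {5,9} 2  {8,9} 1
  3 to go: {5,8,9} 3  {7,8,9} 1
  4 to go: {5,7,8,9} 4  {6,7,8,9} 1
  5 to go: {5,6,7,8,9} 5
  6 to go: {4,5,6,7,8,9} 5
  7 to go: {3,4,5,6,7,8,9} 5
  8 to go: {2,3,4,5,6,7,8,9} 5
  if 0:u drops first: 5 orders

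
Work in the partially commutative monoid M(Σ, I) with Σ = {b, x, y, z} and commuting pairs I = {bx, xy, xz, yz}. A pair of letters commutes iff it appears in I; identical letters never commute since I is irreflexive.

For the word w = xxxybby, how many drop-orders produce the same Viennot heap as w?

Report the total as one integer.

drop 0:x onto floor
drop 1:x onto {0:x}
drop 2:x onto {1:x}
drop 3:y onto floor
drop 4:b onto {3:y}
drop 5:b onto {4:b}
drop 6:y onto {5:b}
ground layer = {0:x, 3:y}
drop-orders for the pieces not yet dropped (sum over which currently-grounded one goes next):
  1 to go: {2} 1  {6} 1
  2 to go: {1,2} 1  {2,6} 2  {5,6} 1
  3 to go: {0,1,2} 1  {1,2,6} 3  {2,5,6} 3  {4,5,6} 1
  4 to go: {0,1,2,6} 4  {1,2,5,6} 6  {2,4,5,6} 4  {3,4,5,6} 1
  5 to go: {0,1,2,5,6} 10  {1,2,4,5,6} 10  {2,3,4,5,6} 5
  if 0:x drops first: 15 orders
  if 3:y drops first: 20 orders
heap linearizations: 35

35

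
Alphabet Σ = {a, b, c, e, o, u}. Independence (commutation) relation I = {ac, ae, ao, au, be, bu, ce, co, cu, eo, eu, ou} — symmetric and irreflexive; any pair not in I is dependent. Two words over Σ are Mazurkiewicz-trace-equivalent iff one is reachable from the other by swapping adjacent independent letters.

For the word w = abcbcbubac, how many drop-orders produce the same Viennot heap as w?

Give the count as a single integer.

20

drop 0:a onto floor
drop 1:b onto {0:a}
drop 2:c onto {1:b}
drop 3:b onto {2:c}
drop 4:c onto {3:b}
drop 5:b onto {4:c}
drop 6:u onto floor
drop 7:b onto {5:b}
drop 8:a onto {7:b}
drop 9:c onto {7:b}
ground layer = {0:a, 6:u}
drop-orders for the pieces not yet dropped (sum over which currently-grounded one goes next):
  1 to go: {6} 1  {8} 1  {9} 1
  2 to go: {6,8} 2  {6,9} 2  {8,9} 2
  3 to go: {6,8,9} 6  {7,8,9} 2
  4 to go: {5,7,8,9} 2  {6,7,8,9} 8
  5 to go: {4,5,7,8,9} 2  {5,6,7,8,9} 10
  6 to go: {3,4,5,7,8,9} 2  {4,5,6,7,8,9} 12
  7 to go: {2,3,4,5,7,8,9} 2  {3,4,5,6,7,8,9} 14
  8 to go: {1,2,3,4,5,7,8,9} 2  {2,3,4,5,6,7,8,9} 16
  if 0:a drops first: 18 orders
  if 6:u drops first: 2 orders
heap linearizations: 20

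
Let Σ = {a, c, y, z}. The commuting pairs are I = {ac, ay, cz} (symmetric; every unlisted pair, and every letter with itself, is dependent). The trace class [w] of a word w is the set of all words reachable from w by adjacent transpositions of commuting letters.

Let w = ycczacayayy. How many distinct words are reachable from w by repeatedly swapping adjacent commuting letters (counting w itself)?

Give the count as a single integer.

195

#0=y has no predecessor
#1=c depends on [0:y]
#2=c depends on [1:c]
#3=z depends on [0:y]
#4=a depends on [3:z]
#5=c depends on [2:c]
#6=a depends on [4:a]
#7=y depends on [3:z, 5:c]
#8=a depends on [6:a]
#9=y depends on [7:y]
#10=y depends on [9:y]
sources: [0:y]
N(rest) = Σ N(rest − s) over sources s of rest; N(one piece) = 1:
  size 1 → [8]=1  [10]=1
  size 2 → [6,8]=1  [8,10]=2  [9,10]=1
  size 3 → [4,6,8]=1  [6,8,10]=3  [7,9,10]=1  [8,9,10]=3
  size 4 → [4,6,8,10]=4  [5,7,9,10]=1  [6,8,9,10]=6  [7,8,9,10]=4
  size 5 → [2,5,7,9,10]=1  [4,6,8,9,10]=10  [5,7,8,9,10]=5  [6,7,8,9,10]=10
  size 6 → [1,2,5,7,9,10]=1  [2,5,7,8,9,10]=6  [4,6,7,8,9,10]=20  [5,6,7,8,9,10]=15
  size 7 → [1,2,5,7,8,9,10]=7  [2,5,6,7,8,9,10]=21  [3,4,6,7,8,9,10]=20  [4,5,6,7,8,9,10]=35
  size 8 → [1,2,5,6,7,8,9,10]=28  [2,4,5,6,7,8,9,10]=56  [3,4,5,6,7,8,9,10]=55
  size 9 → [1,2,4,5,6,7,8,9,10]=84  [2,3,4,5,6,7,8,9,10]=111
  first=0(y) contributes 195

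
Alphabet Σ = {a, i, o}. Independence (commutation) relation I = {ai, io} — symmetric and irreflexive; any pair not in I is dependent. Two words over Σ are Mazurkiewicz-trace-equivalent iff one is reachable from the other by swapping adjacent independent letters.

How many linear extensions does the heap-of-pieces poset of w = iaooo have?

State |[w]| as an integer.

5

piece 0:i — minimal
piece 1:a — minimal
piece 2:o rests on {1:a}
piece 3:o rests on {2:o}
piece 4:o rests on {3:o}
minimal pieces: {0:i, 1:a}
ways to finish when only these pieces remain (= sum over removing one remaining piece with nothing left below it):
  1 left: {0}→1  {4}→1
  2 left: {0,4}→2  {3,4}→1
  3 left: {0,3,4}→3  {2,3,4}→1
  placing 0:i first → 1 extensions
  placing 1:a first → 4 extensions
total linear extensions = 5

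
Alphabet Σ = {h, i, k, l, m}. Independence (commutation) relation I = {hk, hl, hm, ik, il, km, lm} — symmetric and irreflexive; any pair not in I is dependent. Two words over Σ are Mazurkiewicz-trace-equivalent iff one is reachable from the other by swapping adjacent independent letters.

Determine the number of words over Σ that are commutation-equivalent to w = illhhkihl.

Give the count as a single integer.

piece 0:i — minimal
piece 1:l — minimal
piece 2:l rests on {1:l}
piece 3:h rests on {0:i}
piece 4:h rests on {3:h}
piece 5:k rests on {2:l}
piece 6:i rests on {4:h}
piece 7:h rests on {6:i}
piece 8:l rests on {5:k}
minimal pieces: {0:i, 1:l}
ways to finish when only these pieces remain (= sum over removing one remaining piece with nothing left below it):
  1 left: {7}→1  {8}→1
  2 left: {5,8}→1  {6,7}→1  {7,8}→2
  3 left: {2,5,8}→1  {4,6,7}→1  {5,7,8}→3  {6,7,8}→3
  4 left: {1,2,5,8}→1  {2,5,7,8}→4  {3,4,6,7}→1  {4,6,7,8}→4  {5,6,7,8}→6
  5 left: {0,3,4,6,7}→1  {1,2,5,7,8}→5  {2,5,6,7,8}→10  {3,4,6,7,8}→5  {4,5,6,7,8}→10
  6 left: {0,3,4,6,7,8}→6  {1,2,5,6,7,8}→15  {2,4,5,6,7,8}→20  {3,4,5,6,7,8}→15
  7 left: {0,3,4,5,6,7,8}→21  {1,2,4,5,6,7,8}→35  {2,3,4,5,6,7,8}→35
  placing 0:i first → 70 extensions
  placing 1:l first → 56 extensions
total linear extensions = 126

126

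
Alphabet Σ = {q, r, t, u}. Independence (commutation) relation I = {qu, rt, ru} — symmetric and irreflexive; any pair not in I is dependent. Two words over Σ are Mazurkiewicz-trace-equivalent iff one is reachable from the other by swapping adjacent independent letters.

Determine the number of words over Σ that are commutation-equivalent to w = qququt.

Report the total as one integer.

10

0(q) covers ∅
1(q) covers 0:q
2(u) covers ∅
3(q) covers 1:q
4(u) covers 2:u
5(t) covers 3:q, 4:u
floor of heap: 0:q, 2:u
completions by unplaced set U, small U first (add the entries for U minus each lowest piece of U):
  |U|=1: {5}:1
  |U|=2: {3,5}:1  {4,5}:1
  |U|=3: {1,3,5}:1  {2,4,5}:1  {3,4,5}:2
  |U|=4: {0,1,3,5}:1  {1,3,4,5}:3  {2,3,4,5}:3
  start at 0(q): 6
  start at 2(u): 4
sum over floor = 10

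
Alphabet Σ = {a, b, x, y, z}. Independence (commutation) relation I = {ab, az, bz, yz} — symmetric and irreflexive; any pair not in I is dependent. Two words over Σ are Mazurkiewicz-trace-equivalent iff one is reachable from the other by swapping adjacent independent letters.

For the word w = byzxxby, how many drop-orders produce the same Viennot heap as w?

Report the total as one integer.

piece 0:b — minimal
piece 1:y rests on {0:b}
piece 2:z — minimal
piece 3:x rests on {1:y, 2:z}
piece 4:x rests on {3:x}
piece 5:b rests on {4:x}
piece 6:y rests on {5:b}
minimal pieces: {0:b, 2:z}
ways to finish when only these pieces remain (= sum over removing one remaining piece with nothing left below it):
  1 left: {6}→1
  2 left: {5,6}→1
  3 left: {4,5,6}→1
  4 left: {3,4,5,6}→1
  5 left: {1,3,4,5,6}→1  {2,3,4,5,6}→1
  placing 0:b first → 2 extensions
  placing 2:z first → 1 extensions
total linear extensions = 3

3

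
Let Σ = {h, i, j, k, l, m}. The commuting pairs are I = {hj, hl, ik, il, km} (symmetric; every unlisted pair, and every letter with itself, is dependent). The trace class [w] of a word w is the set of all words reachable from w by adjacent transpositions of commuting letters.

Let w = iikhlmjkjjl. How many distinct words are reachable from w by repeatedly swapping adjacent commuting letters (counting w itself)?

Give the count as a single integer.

0(i) covers ∅
1(i) covers 0:i
2(k) covers ∅
3(h) covers 1:i, 2:k
4(l) covers 2:k
5(m) covers 3:h, 4:l
6(j) covers 5:m
7(k) covers 6:j
8(j) covers 7:k
9(j) covers 8:j
10(l) covers 9:j
floor of heap: 0:i, 2:k
completions by unplaced set U, small U first (add the entries for U minus each lowest piece of U):
  |U|=1: {10}:1
  |U|=2: {9,10}:1
  |U|=3: {8,9,10}:1
  |U|=4: {7,8,9,10}:1
  |U|=5: {6,7,8,9,10}:1
  |U|=6: {5,6,7,8,9,10}:1
  |U|=7: {3,5,6,7,8,9,10}:1  {4,5,6,7,8,9,10}:1
  |U|=8: {1,3,5,6,7,8,9,10}:1  {3,4,5,6,7,8,9,10}:2
  |U|=9: {0,1,3,5,6,7,8,9,10}:1  {1,3,4,5,6,7,8,9,10}:3  {2,3,4,5,6,7,8,9,10}:2
  start at 0(i): 5
  start at 2(k): 4
sum over floor = 9

9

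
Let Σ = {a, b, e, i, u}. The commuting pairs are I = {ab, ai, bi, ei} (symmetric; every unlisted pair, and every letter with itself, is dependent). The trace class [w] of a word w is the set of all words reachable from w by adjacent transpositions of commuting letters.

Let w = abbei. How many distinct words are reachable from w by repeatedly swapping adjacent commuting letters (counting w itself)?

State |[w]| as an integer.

15

0(a) covers ∅
1(b) covers ∅
2(b) covers 1:b
3(e) covers 0:a, 2:b
4(i) covers ∅
floor of heap: 0:a, 1:b, 4:i
completions by unplaced set U, small U first (add the entries for U minus each lowest piece of U):
  |U|=1: {3}:1  {4}:1
  |U|=2: {0,3}:1  {2,3}:1  {3,4}:2
  |U|=3: {0,2,3}:2  {0,3,4}:3  {1,2,3}:1  {2,3,4}:3
  start at 0(a): 4
  start at 1(b): 8
  start at 4(i): 3
sum over floor = 15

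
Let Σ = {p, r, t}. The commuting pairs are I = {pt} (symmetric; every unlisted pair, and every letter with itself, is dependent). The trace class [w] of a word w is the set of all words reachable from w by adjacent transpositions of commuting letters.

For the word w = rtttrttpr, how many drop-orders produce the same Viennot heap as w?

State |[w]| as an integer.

piece 0:r — minimal
piece 1:t rests on {0:r}
piece 2:t rests on {1:t}
piece 3:t rests on {2:t}
piece 4:r rests on {3:t}
piece 5:t rests on {4:r}
piece 6:t rests on {5:t}
piece 7:p rests on {4:r}
piece 8:r rests on {6:t, 7:p}
minimal pieces: {0:r}
ways to finish when only these pieces remain (= sum over removing one remaining piece with nothing left below it):
  1 left: {8}→1
  2 left: {6,8}→1  {7,8}→1
  3 left: {5,6,8}→1  {6,7,8}→2
  4 left: {5,6,7,8}→3
  5 left: {4,5,6,7,8}→3
  6 left: {3,4,5,6,7,8}→3
  7 left: {2,3,4,5,6,7,8}→3
  placing 0:r first → 3 extensions

3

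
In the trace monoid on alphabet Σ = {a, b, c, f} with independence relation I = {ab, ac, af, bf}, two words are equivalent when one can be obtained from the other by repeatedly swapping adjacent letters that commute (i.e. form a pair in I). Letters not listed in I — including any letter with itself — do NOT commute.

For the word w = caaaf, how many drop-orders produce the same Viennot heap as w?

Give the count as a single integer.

10

#0=c has no predecessor
#1=a has no predecessor
#2=a depends on [1:a]
#3=a depends on [2:a]
#4=f depends on [0:c]
sources: [0:c, 1:a]
N(rest) = Σ N(rest − s) over sources s of rest; N(one piece) = 1:
  size 1 → [3]=1  [4]=1
  size 2 → [0,4]=1  [2,3]=1  [3,4]=2
  size 3 → [0,3,4]=3  [1,2,3]=1  [2,3,4]=3
  first=0(c) contributes 4
  first=1(a) contributes 6
|[w]| = 10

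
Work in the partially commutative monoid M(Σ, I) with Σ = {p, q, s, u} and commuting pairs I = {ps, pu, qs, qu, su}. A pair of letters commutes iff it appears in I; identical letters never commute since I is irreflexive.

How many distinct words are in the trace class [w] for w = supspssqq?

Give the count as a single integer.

630

0(s) covers ∅
1(u) covers ∅
2(p) covers ∅
3(s) covers 0:s
4(p) covers 2:p
5(s) covers 3:s
6(s) covers 5:s
7(q) covers 4:p
8(q) covers 7:q
floor of heap: 0:s, 1:u, 2:p
completions by unplaced set U, small U first (add the entries for U minus each lowest piece of U):
  |U|=1: {1}:1  {6}:1  {8}:1
  |U|=2: {1,6}:2  {1,8}:2  {5,6}:1  {6,8}:2  {7,8}:1
  |U|=3: {1,5,6}:3  {1,6,8}:6  {1,7,8}:3  {3,5,6}:1  {4,7,8}:1  {5,6,8}:3  {6,7,8}:3
  |U|=4: {0,3,5,6}:1  {1,3,5,6}:4  {1,4,7,8}:4  {1,5,6,8}:12  {1,6,7,8}:12  {2,4,7,8}:1  {3,5,6,8}:4  {4,6,7,8}:4  {5,6,7,8}:6
  |U|=5: {0,1,3,5,6}:5  {0,3,5,6,8}:5  {1,2,4,7,8}:5  {1,3,5,6,8}:20  {1,4,6,7,8}:20  {1,5,6,7,8}:30  {2,4,6,7,8}:5  {3,5,6,7,8}:10  {4,5,6,7,8}:10
  |U|=6: {0,1,3,5,6,8}:30  {0,3,5,6,7,8}:15  {1,2,4,6,7,8}:30  {1,3,5,6,7,8}:60  {1,4,5,6,7,8}:60  {2,4,5,6,7,8}:15  {3,4,5,6,7,8}:20
  |U|=7: {0,1,3,5,6,7,8}:105  {0,3,4,5,6,7,8}:35  {1,2,4,5,6,7,8}:105  {1,3,4,5,6,7,8}:140  {2,3,4,5,6,7,8}:35
  start at 0(s): 280
  start at 1(u): 70
  start at 2(p): 280
sum over floor = 630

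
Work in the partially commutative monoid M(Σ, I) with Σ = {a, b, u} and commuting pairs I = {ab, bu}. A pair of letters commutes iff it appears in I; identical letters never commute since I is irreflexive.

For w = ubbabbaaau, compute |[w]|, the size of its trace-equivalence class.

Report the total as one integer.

#0=u has no predecessor
#1=b has no predecessor
#2=b depends on [1:b]
#3=a depends on [0:u]
#4=b depends on [2:b]
#5=b depends on [4:b]
#6=a depends on [3:a]
#7=a depends on [6:a]
#8=a depends on [7:a]
#9=u depends on [8:a]
sources: [0:u, 1:b]
N(rest) = Σ N(rest − s) over sources s of rest; N(one piece) = 1:
  size 1 → [5]=1  [9]=1
  size 2 → [4,5]=1  [5,9]=2  [8,9]=1
  size 3 → [2,4,5]=1  [4,5,9]=3  [5,8,9]=3  [7,8,9]=1
  size 4 → [1,2,4,5]=1  [2,4,5,9]=4  [4,5,8,9]=6  [5,7,8,9]=4  [6,7,8,9]=1
  size 5 → [1,2,4,5,9]=5  [2,4,5,8,9]=10  [3,6,7,8,9]=1  [4,5,7,8,9]=10  [5,6,7,8,9]=5
  size 6 → [0,3,6,7,8,9]=1  [1,2,4,5,8,9]=15  [2,4,5,7,8,9]=20  [3,5,6,7,8,9]=6  [4,5,6,7,8,9]=15
  size 7 → [0,3,5,6,7,8,9]=7  [1,2,4,5,7,8,9]=35  [2,4,5,6,7,8,9]=35  [3,4,5,6,7,8,9]=21
  size 8 → [0,3,4,5,6,7,8,9]=28  [1,2,4,5,6,7,8,9]=70  [2,3,4,5,6,7,8,9]=56
  first=0(u) contributes 126
  first=1(b) contributes 84
|[w]| = 210

210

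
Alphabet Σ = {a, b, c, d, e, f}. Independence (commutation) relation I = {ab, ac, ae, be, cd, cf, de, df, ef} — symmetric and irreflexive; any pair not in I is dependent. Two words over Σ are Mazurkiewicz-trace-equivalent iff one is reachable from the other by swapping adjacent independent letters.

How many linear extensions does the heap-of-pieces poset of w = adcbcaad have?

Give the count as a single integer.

34

0(a) covers ∅
1(d) covers 0:a
2(c) covers ∅
3(b) covers 1:d, 2:c
4(c) covers 3:b
5(a) covers 1:d
6(a) covers 5:a
7(d) covers 3:b, 6:a
floor of heap: 0:a, 2:c
completions by unplaced set U, small U first (add the entries for U minus each lowest piece of U):
  |U|=1: {4}:1  {7}:1
  |U|=2: {4,7}:2  {6,7}:1
  |U|=3: {3,4,7}:2  {4,6,7}:3  {5,6,7}:1
  |U|=4: {2,3,4,7}:2  {3,4,6,7}:5  {4,5,6,7}:4
  |U|=5: {2,3,4,6,7}:7  {3,4,5,6,7}:9
  |U|=6: {1,3,4,5,6,7}:9  {2,3,4,5,6,7}:16
  start at 0(a): 25
  start at 2(c): 9
sum over floor = 34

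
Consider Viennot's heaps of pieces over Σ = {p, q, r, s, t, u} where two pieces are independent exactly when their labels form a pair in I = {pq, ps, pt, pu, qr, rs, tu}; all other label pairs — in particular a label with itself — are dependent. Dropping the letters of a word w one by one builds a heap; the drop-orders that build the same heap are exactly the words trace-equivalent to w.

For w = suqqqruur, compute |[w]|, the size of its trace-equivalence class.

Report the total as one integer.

4

drop 0:s onto floor
drop 1:u onto {0:s}
drop 2:q onto {1:u}
drop 3:q onto {2:q}
drop 4:q onto {3:q}
drop 5:r onto {1:u}
drop 6:u onto {4:q, 5:r}
drop 7:u onto {6:u}
drop 8:r onto {7:u}
ground layer = {0:s}
drop-orders for the pieces not yet dropped (sum over which currently-grounded one goes next):
  1 to go: {8} 1
  2 to go: {7,8} 1
  3 to go: {6,7,8} 1
  4 to go: {4,6,7,8} 1  {5,6,7,8} 1
  5 to go: {3,4,6,7,8} 1  {4,5,6,7,8} 2
  6 to go: {2,3,4,6,7,8} 1  {3,4,5,6,7,8} 3
  7 to go: {2,3,4,5,6,7,8} 4
  if 0:s drops first: 4 orders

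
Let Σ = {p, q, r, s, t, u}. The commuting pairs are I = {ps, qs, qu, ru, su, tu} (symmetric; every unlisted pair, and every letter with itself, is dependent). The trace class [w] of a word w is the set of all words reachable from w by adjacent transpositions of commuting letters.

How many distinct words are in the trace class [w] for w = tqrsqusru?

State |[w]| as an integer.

108

piece 0:t — minimal
piece 1:q rests on {0:t}
piece 2:r rests on {1:q}
piece 3:s rests on {2:r}
piece 4:q rests on {2:r}
piece 5:u — minimal
piece 6:s rests on {3:s}
piece 7:r rests on {4:q, 6:s}
piece 8:u rests on {5:u}
minimal pieces: {0:t, 5:u}
ways to finish when only these pieces remain (= sum over removing one remaining piece with nothing left below it):
  1 left: {7}→1  {8}→1
  2 left: {4,7}→1  {5,8}→1  {6,7}→1  {7,8}→2
  3 left: {3,6,7}→1  {4,6,7}→2  {4,7,8}→3  {5,7,8}→3  {6,7,8}→3
  4 left: {3,4,6,7}→3  {3,6,7,8}→4  {4,5,7,8}→6  {4,6,7,8}→8  {5,6,7,8}→6
  5 left: {2,3,4,6,7}→3  {3,4,6,7,8}→15  {3,5,6,7,8}→10  {4,5,6,7,8}→20
  6 left: {1,2,3,4,6,7}→3  {2,3,4,6,7,8}→18  {3,4,5,6,7,8}→45
  7 left: {0,1,2,3,4,6,7}→3  {1,2,3,4,6,7,8}→21  {2,3,4,5,6,7,8}→63
  placing 0:t first → 84 extensions
  placing 5:u first → 24 extensions
total linear extensions = 108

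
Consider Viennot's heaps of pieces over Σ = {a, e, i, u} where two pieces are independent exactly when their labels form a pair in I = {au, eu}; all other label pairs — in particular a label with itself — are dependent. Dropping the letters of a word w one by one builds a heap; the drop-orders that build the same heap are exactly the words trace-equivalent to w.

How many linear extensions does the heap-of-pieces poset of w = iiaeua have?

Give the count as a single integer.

0(i) covers ∅
1(i) covers 0:i
2(a) covers 1:i
3(e) covers 2:a
4(u) covers 1:i
5(a) covers 3:e
floor of heap: 0:i
completions by unplaced set U, small U first (add the entries for U minus each lowest piece of U):
  |U|=1: {4}:1  {5}:1
  |U|=2: {3,5}:1  {4,5}:2
  |U|=3: {2,3,5}:1  {3,4,5}:3
  |U|=4: {2,3,4,5}:4
  start at 0(i): 4

4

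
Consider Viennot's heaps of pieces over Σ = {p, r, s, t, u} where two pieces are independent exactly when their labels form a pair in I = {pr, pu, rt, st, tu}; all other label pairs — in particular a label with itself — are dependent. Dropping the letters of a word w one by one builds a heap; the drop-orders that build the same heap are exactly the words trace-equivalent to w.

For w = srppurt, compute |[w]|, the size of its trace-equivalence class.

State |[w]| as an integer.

drop 0:s onto floor
drop 1:r onto {0:s}
drop 2:p onto {0:s}
drop 3:p onto {2:p}
drop 4:u onto {1:r}
drop 5:r onto {4:u}
drop 6:t onto {3:p}
ground layer = {0:s}
drop-orders for the pieces not yet dropped (sum over which currently-grounded one goes next):
  1 to go: {5} 1  {6} 1
  2 to go: {3,6} 1  {4,5} 1  {5,6} 2
  3 to go: {1,4,5} 1  {2,3,6} 1  {3,5,6} 3  {4,5,6} 3
  4 to go: {1,4,5,6} 4  {2,3,5,6} 4  {3,4,5,6} 6
  5 to go: {1,3,4,5,6} 10  {2,3,4,5,6} 10
  if 0:s drops first: 20 orders

20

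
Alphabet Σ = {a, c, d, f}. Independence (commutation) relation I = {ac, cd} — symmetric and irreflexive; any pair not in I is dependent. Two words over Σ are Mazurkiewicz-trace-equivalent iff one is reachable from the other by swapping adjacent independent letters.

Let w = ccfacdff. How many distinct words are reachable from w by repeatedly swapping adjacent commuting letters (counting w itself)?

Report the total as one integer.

3

#0=c has no predecessor
#1=c depends on [0:c]
#2=f depends on [1:c]
#3=a depends on [2:f]
#4=c depends on [2:f]
#5=d depends on [3:a]
#6=f depends on [4:c, 5:d]
#7=f depends on [6:f]
sources: [0:c]
N(rest) = Σ N(rest − s) over sources s of rest; N(one piece) = 1:
  size 1 → [7]=1
  size 2 → [6,7]=1
  size 3 → [4,6,7]=1  [5,6,7]=1
  size 4 → [3,5,6,7]=1  [4,5,6,7]=2
  size 5 → [3,4,5,6,7]=3
  size 6 → [2,3,4,5,6,7]=3
  first=0(c) contributes 3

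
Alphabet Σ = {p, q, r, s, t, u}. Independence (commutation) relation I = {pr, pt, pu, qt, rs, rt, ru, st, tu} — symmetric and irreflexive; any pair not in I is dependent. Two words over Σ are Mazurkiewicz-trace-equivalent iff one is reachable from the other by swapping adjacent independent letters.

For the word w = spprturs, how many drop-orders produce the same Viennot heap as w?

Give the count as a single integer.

504

piece 0:s — minimal
piece 1:p rests on {0:s}
piece 2:p rests on {1:p}
piece 3:r — minimal
piece 4:t — minimal
piece 5:u rests on {0:s}
piece 6:r rests on {3:r}
piece 7:s rests on {2:p, 5:u}
minimal pieces: {0:s, 3:r, 4:t}
ways to finish when only these pieces remain (= sum over removing one remaining piece with nothing left below it):
  1 left: {4}→1  {6}→1  {7}→1
  2 left: {2,7}→1  {3,6}→1  {4,6}→2  {4,7}→2  {5,7}→1  {6,7}→2
  3 left: {1,2,7}→1  {2,4,7}→3  {2,5,7}→2  {2,6,7}→3  {3,4,6}→3  {3,6,7}→3  {4,5,7}→3  {4,6,7}→6  {5,6,7}→3
  4 left: {1,2,4,7}→4  {1,2,5,7}→3  {1,2,6,7}→4  {2,3,6,7}→6  {2,4,5,7}→8  {2,4,6,7}→12  {2,5,6,7}→8  {3,4,6,7}→12  {3,5,6,7}→6  {4,5,6,7}→12
  5 left: {0,1,2,5,7}→3  {1,2,3,6,7}→10  {1,2,4,5,7}→15  {1,2,4,6,7}→20  {1,2,5,6,7}→15  {2,3,4,6,7}→30  {2,3,5,6,7}→20  {2,4,5,6,7}→40  {3,4,5,6,7}→30
  6 left: {0,1,2,4,5,7}→18  {0,1,2,5,6,7}→18  {1,2,3,4,6,7}→60  {1,2,3,5,6,7}→45  {1,2,4,5,6,7}→90  {2,3,4,5,6,7}→120
  placing 0:s first → 315 extensions
  placing 3:r first → 126 extensions
  placing 4:t first → 63 extensions
total linear extensions = 504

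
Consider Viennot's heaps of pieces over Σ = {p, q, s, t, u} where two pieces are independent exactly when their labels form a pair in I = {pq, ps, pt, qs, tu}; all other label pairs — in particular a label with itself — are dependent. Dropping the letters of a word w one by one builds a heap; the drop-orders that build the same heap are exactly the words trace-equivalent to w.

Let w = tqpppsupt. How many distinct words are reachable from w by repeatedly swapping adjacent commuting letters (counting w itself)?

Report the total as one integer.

piece 0:t — minimal
piece 1:q rests on {0:t}
piece 2:p — minimal
piece 3:p rests on {2:p}
piece 4:p rests on {3:p}
piece 5:s rests on {0:t}
piece 6:u rests on {1:q, 4:p, 5:s}
piece 7:p rests on {6:u}
piece 8:t rests on {1:q, 5:s}
minimal pieces: {0:t, 2:p}
ways to finish when only these pieces remain (= sum over removing one remaining piece with nothing left below it):
  1 left: {7}→1  {8}→1
  2 left: {6,7}→1  {7,8}→2
  3 left: {4,6,7}→1  {6,7,8}→3
  4 left: {1,6,7,8}→3  {3,4,6,7}→1  {4,6,7,8}→4  {5,6,7,8}→3
  5 left: {1,4,6,7,8}→7  {1,5,6,7,8}→6  {2,3,4,6,7}→1  {3,4,6,7,8}→5  {4,5,6,7,8}→7
  6 left: {0,1,5,6,7,8}→6  {1,3,4,6,7,8}→12  {1,4,5,6,7,8}→20  {2,3,4,6,7,8}→6  {3,4,5,6,7,8}→12
  7 left: {0,1,4,5,6,7,8}→26  {1,2,3,4,6,7,8}→18  {1,3,4,5,6,7,8}→44  {2,3,4,5,6,7,8}→18
  placing 0:t first → 80 extensions
  placing 2:p first → 70 extensions
total linear extensions = 150

150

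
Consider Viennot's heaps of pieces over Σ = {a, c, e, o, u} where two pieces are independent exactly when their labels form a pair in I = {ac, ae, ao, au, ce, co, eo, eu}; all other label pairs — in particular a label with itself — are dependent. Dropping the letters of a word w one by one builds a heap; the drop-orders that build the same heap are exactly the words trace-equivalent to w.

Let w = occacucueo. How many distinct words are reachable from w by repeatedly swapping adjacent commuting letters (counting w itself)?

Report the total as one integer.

360

0(o) covers ∅
1(c) covers ∅
2(c) covers 1:c
3(a) covers ∅
4(c) covers 2:c
5(u) covers 0:o, 4:c
6(c) covers 5:u
7(u) covers 6:c
8(e) covers ∅
9(o) covers 7:u
floor of heap: 0:o, 1:c, 3:a, 8:e
completions by unplaced set U, small U first (add the entries for U minus each lowest piece of U):
  |U|=1: {3}:1  {8}:1  {9}:1
  |U|=2: {3,8}:2  {3,9}:2  {7,9}:1  {8,9}:2
  |U|=3: {3,7,9}:3  {3,8,9}:6  {6,7,9}:1  {7,8,9}:3
  |U|=4: {3,6,7,9}:4  {3,7,8,9}:12  {5,6,7,9}:1  {6,7,8,9}:4
  |U|=5: {0,5,6,7,9}:1  {3,5,6,7,9}:5  {3,6,7,8,9}:20  {4,5,6,7,9}:1  {5,6,7,8,9}:5
  |U|=6: {0,3,5,6,7,9}:6  {0,4,5,6,7,9}:2  {0,5,6,7,8,9}:6  {2,4,5,6,7,9}:1  {3,4,5,6,7,9}:6  {3,5,6,7,8,9}:30  {4,5,6,7,8,9}:6
  |U|=7: {0,2,4,5,6,7,9}:3  {0,3,4,5,6,7,9}:14  {0,3,5,6,7,8,9}:42  {0,4,5,6,7,8,9}:14  {1,2,4,5,6,7,9}:1  {2,3,4,5,6,7,9}:7  {2,4,5,6,7,8,9}:7  {3,4,5,6,7,8,9}:42
  |U|=8: {0,1,2,4,5,6,7,9}:4  {0,2,3,4,5,6,7,9}:24  {0,2,4,5,6,7,8,9}:24  {0,3,4,5,6,7,8,9}:112  {1,2,3,4,5,6,7,9}:8  {1,2,4,5,6,7,8,9}:8  {2,3,4,5,6,7,8,9}:56
  start at 0(o): 72
  start at 1(c): 216
  start at 3(a): 36
  start at 8(e): 36
sum over floor = 360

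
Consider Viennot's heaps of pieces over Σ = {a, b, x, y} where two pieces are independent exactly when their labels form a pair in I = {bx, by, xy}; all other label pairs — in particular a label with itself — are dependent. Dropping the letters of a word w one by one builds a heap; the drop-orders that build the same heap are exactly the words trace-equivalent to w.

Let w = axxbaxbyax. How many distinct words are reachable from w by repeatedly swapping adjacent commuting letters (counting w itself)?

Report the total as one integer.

18

drop 0:a onto floor
drop 1:x onto {0:a}
drop 2:x onto {1:x}
drop 3:b onto {0:a}
drop 4:a onto {2:x, 3:b}
drop 5:x onto {4:a}
drop 6:b onto {4:a}
drop 7:y onto {4:a}
drop 8:a onto {5:x, 6:b, 7:y}
drop 9:x onto {8:a}
ground layer = {0:a}
drop-orders for the pieces not yet dropped (sum over which currently-grounded one goes next):
  1 to go: {9} 1
  2 to go: {8,9} 1
  3 to go: {5,8,9} 1  {6,8,9} 1  {7,8,9} 1
  4 to go: {5,6,8,9} 2  {5,7,8,9} 2  {6,7,8,9} 2
  5 to go: {5,6,7,8,9} 6
  6 to go: {4,5,6,7,8,9} 6
  7 to go: {2,4,5,6,7,8,9} 6  {3,4,5,6,7,8,9} 6
  8 to go: {1,2,4,5,6,7,8,9} 6  {2,3,4,5,6,7,8,9} 12
  if 0:a drops first: 18 orders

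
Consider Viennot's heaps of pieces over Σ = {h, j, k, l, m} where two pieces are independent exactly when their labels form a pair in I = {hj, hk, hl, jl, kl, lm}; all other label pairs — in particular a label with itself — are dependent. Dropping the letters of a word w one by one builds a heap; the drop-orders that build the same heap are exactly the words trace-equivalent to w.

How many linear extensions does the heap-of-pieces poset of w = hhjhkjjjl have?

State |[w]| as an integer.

#0=h has no predecessor
#1=h depends on [0:h]
#2=j has no predecessor
#3=h depends on [1:h]
#4=k depends on [2:j]
#5=j depends on [4:k]
#6=j depends on [5:j]
#7=j depends on [6:j]
#8=l has no predecessor
sources: [0:h, 2:j, 8:l]
N(rest) = Σ N(rest − s) over sources s of rest; N(one piece) = 1:
  size 1 → [3]=1  [7]=1  [8]=1
  size 2 → [1,3]=1  [3,7]=2  [3,8]=2  [6,7]=1  [7,8]=2
  size 3 → [0,1,3]=1  [1,3,7]=3  [1,3,8]=3  [3,6,7]=3  [3,7,8]=6  [5,6,7]=1  [6,7,8]=3
  size 4 → [0,1,3,7]=4  [0,1,3,8]=4  [1,3,6,7]=6  [1,3,7,8]=12  [3,5,6,7]=4  [3,6,7,8]=12  [4,5,6,7]=1  [5,6,7,8]=4
  size 5 → [0,1,3,6,7]=10  [0,1,3,7,8]=20  [1,3,5,6,7]=10  [1,3,6,7,8]=30  [2,4,5,6,7]=1  [3,4,5,6,7]=5  [3,5,6,7,8]=20  [4,5,6,7,8]=5
  size 6 → [0,1,3,5,6,7]=20  [0,1,3,6,7,8]=60  [1,3,4,5,6,7]=15  [1,3,5,6,7,8]=60  [2,3,4,5,6,7]=6  [2,4,5,6,7,8]=6  [3,4,5,6,7,8]=30
  size 7 → [0,1,3,4,5,6,7]=35  [0,1,3,5,6,7,8]=140  [1,2,3,4,5,6,7]=21  [1,3,4,5,6,7,8]=105  [2,3,4,5,6,7,8]=42
  first=0(h) contributes 168
  first=2(j) contributes 280
  first=8(l) contributes 56
|[w]| = 504

504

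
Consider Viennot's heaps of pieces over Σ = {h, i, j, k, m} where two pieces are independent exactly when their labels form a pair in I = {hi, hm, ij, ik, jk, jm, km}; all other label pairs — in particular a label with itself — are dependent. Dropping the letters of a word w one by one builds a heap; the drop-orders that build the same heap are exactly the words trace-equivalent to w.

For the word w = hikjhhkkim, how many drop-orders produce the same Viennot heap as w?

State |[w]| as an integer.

240

0(h) covers ∅
1(i) covers ∅
2(k) covers 0:h
3(j) covers 0:h
4(h) covers 2:k, 3:j
5(h) covers 4:h
6(k) covers 5:h
7(k) covers 6:k
8(i) covers 1:i
9(m) covers 8:i
floor of heap: 0:h, 1:i
completions by unplaced set U, small U first (add the entries for U minus each lowest piece of U):
  |U|=1: {7}:1  {9}:1
  |U|=2: {6,7}:1  {7,9}:2  {8,9}:1
  |U|=3: {1,8,9}:1  {5,6,7}:1  {6,7,9}:3  {7,8,9}:3
  |U|=4: {1,7,8,9}:4  {4,5,6,7}:1  {5,6,7,9}:4  {6,7,8,9}:6
  |U|=5: {1,6,7,8,9}:10  {2,4,5,6,7}:1  {3,4,5,6,7}:1  {4,5,6,7,9}:5  {5,6,7,8,9}:10
  |U|=6: {1,5,6,7,8,9}:20  {2,3,4,5,6,7}:2  {2,4,5,6,7,9}:6  {3,4,5,6,7,9}:6  {4,5,6,7,8,9}:15
  |U|=7: {0,2,3,4,5,6,7}:2  {1,4,5,6,7,8,9}:35  {2,3,4,5,6,7,9}:14  {2,4,5,6,7,8,9}:21  {3,4,5,6,7,8,9}:21
  |U|=8: {0,2,3,4,5,6,7,9}:16  {1,2,4,5,6,7,8,9}:56  {1,3,4,5,6,7,8,9}:56  {2,3,4,5,6,7,8,9}:56
  start at 0(h): 168
  start at 1(i): 72
sum over floor = 240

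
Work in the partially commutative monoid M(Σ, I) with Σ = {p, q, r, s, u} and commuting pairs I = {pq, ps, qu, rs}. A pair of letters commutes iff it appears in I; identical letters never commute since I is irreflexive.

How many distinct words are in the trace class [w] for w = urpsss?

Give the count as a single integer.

10

#0=u has no predecessor
#1=r depends on [0:u]
#2=p depends on [1:r]
#3=s depends on [0:u]
#4=s depends on [3:s]
#5=s depends on [4:s]
sources: [0:u]
N(rest) = Σ N(rest − s) over sources s of rest; N(one piece) = 1:
  size 1 → [2]=1  [5]=1
  size 2 → [1,2]=1  [2,5]=2  [4,5]=1
  size 3 → [1,2,5]=3  [2,4,5]=3  [3,4,5]=1
  size 4 → [1,2,4,5]=6  [2,3,4,5]=4
  first=0(u) contributes 10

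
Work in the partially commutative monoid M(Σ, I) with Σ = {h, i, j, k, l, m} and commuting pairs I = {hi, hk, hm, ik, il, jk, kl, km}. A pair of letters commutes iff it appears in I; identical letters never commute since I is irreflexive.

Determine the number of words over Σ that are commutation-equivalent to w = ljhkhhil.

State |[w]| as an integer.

40

piece 0:l — minimal
piece 1:j rests on {0:l}
piece 2:h rests on {1:j}
piece 3:k — minimal
piece 4:h rests on {2:h}
piece 5:h rests on {4:h}
piece 6:i rests on {1:j}
piece 7:l rests on {5:h}
minimal pieces: {0:l, 3:k}
ways to finish when only these pieces remain (= sum over removing one remaining piece with nothing left below it):
  1 left: {3}→1  {6}→1  {7}→1
  2 left: {3,6}→2  {3,7}→2  {5,7}→1  {6,7}→2
  3 left: {3,5,7}→3  {3,6,7}→6  {4,5,7}→1  {5,6,7}→3
  4 left: {2,4,5,7}→1  {3,4,5,7}→4  {3,5,6,7}→12  {4,5,6,7}→4
  5 left: {2,3,4,5,7}→5  {2,4,5,6,7}→5  {3,4,5,6,7}→20
  6 left: {1,2,4,5,6,7}→5  {2,3,4,5,6,7}→30
  placing 0:l first → 35 extensions
  placing 3:k first → 5 extensions
total linear extensions = 40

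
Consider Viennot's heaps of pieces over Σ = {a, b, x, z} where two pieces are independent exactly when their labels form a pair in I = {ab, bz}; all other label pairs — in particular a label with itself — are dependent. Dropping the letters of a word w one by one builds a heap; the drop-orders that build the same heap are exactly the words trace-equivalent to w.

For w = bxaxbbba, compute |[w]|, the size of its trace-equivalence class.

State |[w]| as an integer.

4

piece 0:b — minimal
piece 1:x rests on {0:b}
piece 2:a rests on {1:x}
piece 3:x rests on {2:a}
piece 4:b rests on {3:x}
piece 5:b rests on {4:b}
piece 6:b rests on {5:b}
piece 7:a rests on {3:x}
minimal pieces: {0:b}
ways to finish when only these pieces remain (= sum over removing one remaining piece with nothing left below it):
  1 left: {6}→1  {7}→1
  2 left: {5,6}→1  {6,7}→2
  3 left: {4,5,6}→1  {5,6,7}→3
  4 left: {4,5,6,7}→4
  5 left: {3,4,5,6,7}→4
  6 left: {2,3,4,5,6,7}→4
  placing 0:b first → 4 extensions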